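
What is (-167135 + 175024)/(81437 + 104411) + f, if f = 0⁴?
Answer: 7889/185848 ≈ 0.042449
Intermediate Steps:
f = 0
(-167135 + 175024)/(81437 + 104411) + f = (-167135 + 175024)/(81437 + 104411) + 0 = 7889/185848 + 0 = 7889/185848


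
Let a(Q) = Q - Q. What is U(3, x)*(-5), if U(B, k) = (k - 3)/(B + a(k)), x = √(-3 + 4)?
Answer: 10/3 ≈ 3.3333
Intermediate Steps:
a(Q) = 0
x = 1 (x = √1 = 1)
U(B, k) = (-3 + k)/B (U(B, k) = (k - 3)/(B + 0) = (-3 + k)/B)
U(3, x)*(-5) = ((-3 + 1)/3)*(-5) = ((⅓)*(-2))*(-5) = -⅔*(-5) = 10/3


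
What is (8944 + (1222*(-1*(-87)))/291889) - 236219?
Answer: -5102997397/22453 ≈ -2.2727e+5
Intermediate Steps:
(8944 + (1222*(-1*(-87)))/291889) - 236219 = (8944 + (1222*87)*(1/291889)) - 236219 = (8944 + 106314*(1/291889)) - 236219 = (8944 + 8178/22453) - 236219 = 200827810/22453 - 236219 = -5102997397/22453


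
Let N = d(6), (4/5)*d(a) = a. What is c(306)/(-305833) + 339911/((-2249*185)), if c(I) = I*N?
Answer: -8070066926/9788185165 ≈ -0.82447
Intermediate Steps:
d(a) = 5*a/4
N = 15/2 (N = (5/4)*6 = 15/2 ≈ 7.5000)
c(I) = 15*I/2 (c(I) = I*(15/2) = 15*I/2)
c(306)/(-305833) + 339911/((-2249*185)) = ((15/2)*306)/(-305833) + 339911/((-2249*185)) = 2295*(-1/305833) + 339911/(-416065) = -2295/305833 + 339911*(-1/416065) = -2295/305833 - 26147/32005 = -8070066926/9788185165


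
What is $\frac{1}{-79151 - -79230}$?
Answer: $\frac{1}{79} \approx 0.012658$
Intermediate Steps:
$\frac{1}{-79151 - -79230} = \frac{1}{-79151 + 79230} = \frac{1}{79}$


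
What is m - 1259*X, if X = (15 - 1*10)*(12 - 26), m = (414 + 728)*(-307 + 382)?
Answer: 173780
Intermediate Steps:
m = 85650 (m = 1142*75 = 85650)
X = -70 (X = (15 - 10)*(-14) = 5*(-14) = -70)
m - 1259*X = 85650 - 1259*(-70) = 85650 + 88130 = 173780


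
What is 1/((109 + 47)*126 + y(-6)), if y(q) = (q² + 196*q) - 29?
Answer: 1/18487 ≈ 5.4092e-5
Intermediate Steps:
y(q) = -29 + q² + 196*q
1/((109 + 47)*126 + y(-6)) = 1/((109 + 47)*126 + (-29 + (-6)² + 196*(-6))) = 1/(156*126 + (-29 + 36 - 1176)) = 1/(19656 - 1169) = 1/18487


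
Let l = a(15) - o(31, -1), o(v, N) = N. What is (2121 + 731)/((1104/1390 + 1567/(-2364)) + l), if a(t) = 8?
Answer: 4685778960/15002683 ≈ 312.33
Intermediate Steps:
l = 9 (l = 8 - 1*(-1) = 8 + 1 = 9)
(2121 + 731)/((1104/1390 + 1567/(-2364)) + l) = (2121 + 731)/((1104/1390 + 1567/(-2364)) + 9) = 2852/((1104*(1/1390) + 1567*(-1/2364)) + 9) = 2852/((552/695 - 1567/2364) + 9) = 2852/(215863/1642980 + 9) = 2852/(15002683/1642980) = 2852*(1642980/15002683) = 4685778960/15002683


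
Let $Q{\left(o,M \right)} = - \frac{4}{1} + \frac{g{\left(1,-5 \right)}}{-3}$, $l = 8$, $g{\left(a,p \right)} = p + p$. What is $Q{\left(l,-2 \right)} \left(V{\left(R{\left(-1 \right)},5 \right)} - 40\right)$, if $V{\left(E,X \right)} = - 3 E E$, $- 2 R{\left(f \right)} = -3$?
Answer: $\frac{187}{6} \approx 31.167$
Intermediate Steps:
$g{\left(a,p \right)} = 2 p$
$R{\left(f \right)} = \frac{3}{2}$ ($R{\left(f \right)} = \left(- \frac{1}{2}\right) \left(-3\right) = \frac{3}{2}$)
$Q{\left(o,M \right)} = - \frac{2}{3}$ ($Q{\left(o,M \right)} = - \frac{4}{1} + \frac{2 \left(-5\right)}{-3} = \left(-4\right) 1 - - \frac{10}{3} = -4 + \frac{10}{3} = - \frac{2}{3}$)
$V{\left(E,X \right)} = - 3 E^{2}$
$Q{\left(l,-2 \right)} \left(V{\left(R{\left(-1 \right)},5 \right)} - 40\right) = - \frac{2 \left(- 3 \left(\frac{3}{2}\right)^{2} - 40\right)}{3} = - \frac{2 \left(\left(-3\right) \frac{9}{4} - 40\right)}{3} = - \frac{2 \left(- \frac{27}{4} - 40\right)}{3} = \left(- \frac{2}{3}\right) \left(- \frac{187}{4}\right) = \frac{187}{6}$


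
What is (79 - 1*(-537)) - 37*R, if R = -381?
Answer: 14713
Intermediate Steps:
(79 - 1*(-537)) - 37*R = (79 - 1*(-537)) - 37*(-381) = (79 + 537) + 14097 = 616 + 14097 = 14713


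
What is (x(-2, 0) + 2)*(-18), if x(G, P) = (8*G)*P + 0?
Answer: -36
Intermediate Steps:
x(G, P) = 8*G*P (x(G, P) = 8*G*P + 0 = 8*G*P)
(x(-2, 0) + 2)*(-18) = (8*(-2)*0 + 2)*(-18) = (0 + 2)*(-18) = 2*(-18) = -36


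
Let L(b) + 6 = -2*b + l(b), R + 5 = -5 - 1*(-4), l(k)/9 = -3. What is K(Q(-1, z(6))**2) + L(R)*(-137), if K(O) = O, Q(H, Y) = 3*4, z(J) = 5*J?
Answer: 3021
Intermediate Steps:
l(k) = -27 (l(k) = 9*(-3) = -27)
Q(H, Y) = 12
R = -6 (R = -5 + (-5 - 1*(-4)) = -5 + (-5 + 4) = -5 - 1 = -6)
L(b) = -33 - 2*b (L(b) = -6 + (-2*b - 27) = -6 + (-27 - 2*b) = -33 - 2*b)
K(Q(-1, z(6))**2) + L(R)*(-137) = 12**2 + (-33 - 2*(-6))*(-137) = 144 + (-33 + 12)*(-137) = 144 - 21*(-137) = 144 + 2877 = 3021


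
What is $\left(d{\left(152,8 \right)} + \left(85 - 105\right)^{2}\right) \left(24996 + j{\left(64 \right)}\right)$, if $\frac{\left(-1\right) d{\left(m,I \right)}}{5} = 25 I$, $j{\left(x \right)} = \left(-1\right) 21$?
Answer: $-14985000$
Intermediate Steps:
$j{\left(x \right)} = -21$
$d{\left(m,I \right)} = - 125 I$ ($d{\left(m,I \right)} = - 5 \cdot 25 I = - 125 I$)
$\left(d{\left(152,8 \right)} + \left(85 - 105\right)^{2}\right) \left(24996 + j{\left(64 \right)}\right) = \left(\left(-125\right) 8 + \left(85 - 105\right)^{2}\right) \left(24996 - 21\right) = \left(-1000 + \left(-20\right)^{2}\right) 24975 = \left(-1000 + 400\right) 24975 = \left(-600\right) 24975 = -14985000$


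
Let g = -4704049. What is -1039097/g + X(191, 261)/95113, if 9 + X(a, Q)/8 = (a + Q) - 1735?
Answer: 50210582497/447416212537 ≈ 0.11222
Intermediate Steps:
X(a, Q) = -13952 + 8*Q + 8*a (X(a, Q) = -72 + 8*((a + Q) - 1735) = -72 + 8*((Q + a) - 1735) = -72 + 8*(-1735 + Q + a) = -72 + (-13880 + 8*Q + 8*a) = -13952 + 8*Q + 8*a)
-1039097/g + X(191, 261)/95113 = -1039097/(-4704049) + (-13952 + 8*261 + 8*191)/95113 = -1039097*(-1/4704049) + (-13952 + 2088 + 1528)*(1/95113) = 1039097/4704049 - 10336*1/95113 = 1039097/4704049 - 10336/95113 = 50210582497/447416212537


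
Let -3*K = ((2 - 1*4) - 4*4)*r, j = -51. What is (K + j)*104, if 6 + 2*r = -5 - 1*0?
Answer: -8736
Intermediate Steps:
r = -11/2 (r = -3 + (-5 - 1*0)/2 = -3 + (-5 + 0)/2 = -3 + (½)*(-5) = -3 - 5/2 = -11/2 ≈ -5.5000)
K = -33 (K = -((2 - 1*4) - 4*4)*(-11)/(3*2) = -((2 - 4) - 16)*(-11)/(3*2) = -(-2 - 16)*(-11)/(3*2) = -(-6)*(-11)/2 = -⅓*99 = -33)
(K + j)*104 = (-33 - 51)*104 = -84*104 = -8736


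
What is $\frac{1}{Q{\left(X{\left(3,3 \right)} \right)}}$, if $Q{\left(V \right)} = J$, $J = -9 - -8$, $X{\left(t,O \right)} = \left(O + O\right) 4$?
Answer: $-1$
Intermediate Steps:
$X{\left(t,O \right)} = 8 O$ ($X{\left(t,O \right)} = 2 O 4 = 8 O$)
$J = -1$ ($J = -9 + 8 = -1$)
$Q{\left(V \right)} = -1$
$\frac{1}{Q{\left(X{\left(3,3 \right)} \right)}} = \frac{1}{-1} = -1$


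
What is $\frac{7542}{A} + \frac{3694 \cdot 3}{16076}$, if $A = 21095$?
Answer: $\frac{177509991}{169561610} \approx 1.0469$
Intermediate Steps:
$\frac{7542}{A} + \frac{3694 \cdot 3}{16076} = \frac{7542}{21095} + \frac{3694 \cdot 3}{16076} = 7542 \cdot \frac{1}{21095} + 11082 \cdot \frac{1}{16076} = \frac{7542}{21095} + \frac{5541}{8038} = \frac{177509991}{169561610}$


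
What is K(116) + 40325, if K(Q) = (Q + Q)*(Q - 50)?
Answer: 55637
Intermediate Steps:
K(Q) = 2*Q*(-50 + Q) (K(Q) = (2*Q)*(-50 + Q) = 2*Q*(-50 + Q))
K(116) + 40325 = 2*116*(-50 + 116) + 40325 = 2*116*66 + 40325 = 15312 + 40325 = 55637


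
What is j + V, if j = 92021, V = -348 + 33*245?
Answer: 99758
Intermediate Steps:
V = 7737 (V = -348 + 8085 = 7737)
j + V = 92021 + 7737 = 99758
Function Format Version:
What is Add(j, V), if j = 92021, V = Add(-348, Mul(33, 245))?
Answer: 99758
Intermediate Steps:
V = 7737 (V = Add(-348, 8085) = 7737)
Add(j, V) = Add(92021, 7737) = 99758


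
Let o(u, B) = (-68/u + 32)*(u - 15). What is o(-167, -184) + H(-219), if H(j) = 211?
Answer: -949747/167 ≈ -5687.1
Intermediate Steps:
o(u, B) = (-15 + u)*(32 - 68/u) (o(u, B) = (32 - 68/u)*(-15 + u) = (-15 + u)*(32 - 68/u))
o(-167, -184) + H(-219) = (-548 + 32*(-167) + 1020/(-167)) + 211 = (-548 - 5344 + 1020*(-1/167)) + 211 = (-548 - 5344 - 1020/167) + 211 = -984984/167 + 211 = -949747/167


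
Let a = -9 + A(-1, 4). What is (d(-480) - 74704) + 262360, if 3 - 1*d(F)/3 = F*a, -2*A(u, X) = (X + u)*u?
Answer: 176865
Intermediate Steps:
A(u, X) = -u*(X + u)/2 (A(u, X) = -(X + u)*u/2 = -u*(X + u)/2)
a = -15/2 (a = -9 - 1/2*(-1)*(4 - 1) = -9 - 1/2*(-1)*3 = -9 + 3/2 = -15/2 ≈ -7.5000)
d(F) = 9 + 45*F/2 (d(F) = 9 - 3*F*(-15)/2 = 9 - (-45)*F/2 = 9 + 45*F/2)
(d(-480) - 74704) + 262360 = ((9 + (45/2)*(-480)) - 74704) + 262360 = ((9 - 10800) - 74704) + 262360 = (-10791 - 74704) + 262360 = -85495 + 262360 = 176865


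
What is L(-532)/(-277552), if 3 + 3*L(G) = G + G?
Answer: 97/75696 ≈ 0.0012814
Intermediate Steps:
L(G) = -1 + 2*G/3 (L(G) = -1 + (G + G)/3 = -1 + (2*G)/3 = -1 + 2*G/3)
L(-532)/(-277552) = (-1 + (2/3)*(-532))/(-277552) = (-1 - 1064/3)*(-1/277552) = -1067/3*(-1/277552) = 97/75696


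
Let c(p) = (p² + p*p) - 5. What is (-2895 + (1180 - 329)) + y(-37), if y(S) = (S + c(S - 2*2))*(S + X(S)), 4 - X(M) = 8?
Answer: -138164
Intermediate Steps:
X(M) = -4 (X(M) = 4 - 1*8 = 4 - 8 = -4)
c(p) = -5 + 2*p² (c(p) = (p² + p²) - 5 = 2*p² - 5 = -5 + 2*p²)
y(S) = (-4 + S)*(-5 + S + 2*(-4 + S)²) (y(S) = (S + (-5 + 2*(S - 2*2)²))*(S - 4) = (S + (-5 + 2*(S - 4)²))*(-4 + S) = (S + (-5 + 2*(-4 + S)²))*(-4 + S) = (-5 + S + 2*(-4 + S)²)*(-4 + S) = (-4 + S)*(-5 + S + 2*(-4 + S)²))
(-2895 + (1180 - 329)) + y(-37) = (-2895 + (1180 - 329)) + (-108 - 23*(-37)² + 2*(-37)³ + 87*(-37)) = (-2895 + 851) + (-108 - 23*1369 + 2*(-50653) - 3219) = -2044 + (-108 - 31487 - 101306 - 3219) = -2044 - 136120 = -138164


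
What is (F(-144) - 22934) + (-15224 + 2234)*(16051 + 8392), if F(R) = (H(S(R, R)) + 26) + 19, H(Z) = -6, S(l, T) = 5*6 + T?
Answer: -317537465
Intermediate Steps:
S(l, T) = 30 + T
F(R) = 39 (F(R) = (-6 + 26) + 19 = 20 + 19 = 39)
(F(-144) - 22934) + (-15224 + 2234)*(16051 + 8392) = (39 - 22934) + (-15224 + 2234)*(16051 + 8392) = -22895 - 12990*24443 = -22895 - 317514570 = -317537465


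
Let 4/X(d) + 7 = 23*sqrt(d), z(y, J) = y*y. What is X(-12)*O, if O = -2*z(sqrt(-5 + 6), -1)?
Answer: 56/6397 + 368*I*sqrt(3)/6397 ≈ 0.0087541 + 0.09964*I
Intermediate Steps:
z(y, J) = y**2
X(d) = 4/(-7 + 23*sqrt(d))
O = -2 (O = -2*(sqrt(-5 + 6))**2 = -2*(sqrt(1))**2 = -2*1**2 = -2*1 = -2)
X(-12)*O = (4/(-7 + 23*sqrt(-12)))*(-2) = (4/(-7 + 23*(2*I*sqrt(3))))*(-2) = (4/(-7 + 46*I*sqrt(3)))*(-2) = -8/(-7 + 46*I*sqrt(3))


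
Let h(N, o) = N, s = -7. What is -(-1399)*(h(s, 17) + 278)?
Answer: 379129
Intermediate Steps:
-(-1399)*(h(s, 17) + 278) = -(-1399)*(-7 + 278) = -(-1399)*271 = -1*(-379129) = 379129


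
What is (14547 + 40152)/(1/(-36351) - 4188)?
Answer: -1988363349/152237989 ≈ -13.061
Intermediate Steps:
(14547 + 40152)/(1/(-36351) - 4188) = 54699/(-1/36351 - 4188) = 54699/(-152237989/36351) = 54699*(-36351/152237989) = -1988363349/152237989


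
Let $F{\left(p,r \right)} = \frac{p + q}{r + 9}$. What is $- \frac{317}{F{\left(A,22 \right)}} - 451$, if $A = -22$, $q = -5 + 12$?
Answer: $\frac{3062}{15} \approx 204.13$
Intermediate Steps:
$q = 7$
$F{\left(p,r \right)} = \frac{7 + p}{9 + r}$ ($F{\left(p,r \right)} = \frac{p + 7}{r + 9} = \frac{7 + p}{9 + r}$)
$- \frac{317}{F{\left(A,22 \right)}} - 451 = - \frac{317}{\frac{1}{9 + 22} \left(7 - 22\right)} - 451 = - \frac{317}{\frac{1}{31} \left(-15\right)} - 451 = - \frac{317}{- \frac{15}{31}} - 451 = \left(-317\right) \left(- \frac{31}{15}\right) - 451 = \frac{9827}{15} - 451 = \frac{3062}{15}$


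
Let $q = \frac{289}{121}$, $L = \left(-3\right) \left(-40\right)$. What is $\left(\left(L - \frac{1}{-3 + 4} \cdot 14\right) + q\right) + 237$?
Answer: $\frac{41792}{121} \approx 345.39$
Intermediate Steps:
$L = 120$
$q = \frac{289}{121}$ ($q = 289 \cdot \frac{1}{121} = \frac{289}{121} \approx 2.3884$)
$\left(\left(L - \frac{1}{-3 + 4} \cdot 14\right) + q\right) + 237 = \left(\left(120 - \frac{1}{-3 + 4} \cdot 14\right) + \frac{289}{121}\right) + 237 = \left(\left(120 - 1^{-1} \cdot 14\right) + \frac{289}{121}\right) + 237 = \left(\left(120 - 1 \cdot 14\right) + \frac{289}{121}\right) + 237 = \left(\left(120 - 14\right) + \frac{289}{121}\right) + 237 = \left(106 + \frac{289}{121}\right) + 237 = \frac{13115}{121} + 237 = \frac{41792}{121}$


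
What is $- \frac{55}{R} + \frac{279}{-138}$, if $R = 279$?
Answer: $- \frac{28477}{12834} \approx -2.2189$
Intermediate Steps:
$- \frac{55}{R} + \frac{279}{-138} = - \frac{55}{279} + \frac{279}{-138} = \left(-55\right) \frac{1}{279} + 279 \left(- \frac{1}{138}\right) = - \frac{55}{279} - \frac{93}{46} = - \frac{28477}{12834}$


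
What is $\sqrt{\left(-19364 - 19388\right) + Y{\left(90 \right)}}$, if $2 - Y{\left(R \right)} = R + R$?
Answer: $i \sqrt{38930} \approx 197.31 i$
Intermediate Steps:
$Y{\left(R \right)} = 2 - 2 R$ ($Y{\left(R \right)} = 2 - \left(R + R\right) = 2 - 2 R$)
$\sqrt{\left(-19364 - 19388\right) + Y{\left(90 \right)}} = \sqrt{\left(-19364 - 19388\right) + \left(2 - 180\right)} = \sqrt{-38752 + \left(2 - 180\right)} = \sqrt{-38752 - 178} = \sqrt{-38930} = i \sqrt{38930}$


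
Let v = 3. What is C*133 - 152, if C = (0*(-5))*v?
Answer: -152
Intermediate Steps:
C = 0 (C = (0*(-5))*3 = 0*3 = 0)
C*133 - 152 = 0*133 - 152 = 0 - 152 = -152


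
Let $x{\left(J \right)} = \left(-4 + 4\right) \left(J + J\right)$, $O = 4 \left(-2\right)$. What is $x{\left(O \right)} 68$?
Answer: $0$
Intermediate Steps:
$O = -8$
$x{\left(J \right)} = 0$ ($x{\left(J \right)} = 0 \cdot 2 J = 0$)
$x{\left(O \right)} 68 = 0 \cdot 68 = 0$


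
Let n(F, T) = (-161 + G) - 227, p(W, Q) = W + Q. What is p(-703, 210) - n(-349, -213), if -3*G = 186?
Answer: -43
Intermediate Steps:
G = -62 (G = -⅓*186 = -62)
p(W, Q) = Q + W
n(F, T) = -450 (n(F, T) = (-161 - 62) - 227 = -223 - 227 = -450)
p(-703, 210) - n(-349, -213) = (210 - 703) - 1*(-450) = -493 + 450 = -43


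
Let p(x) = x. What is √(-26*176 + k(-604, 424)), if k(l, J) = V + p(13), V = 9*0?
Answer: 39*I*√3 ≈ 67.55*I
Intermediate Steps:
V = 0
k(l, J) = 13 (k(l, J) = 0 + 13 = 13)
√(-26*176 + k(-604, 424)) = √(-26*176 + 13) = √(-4576 + 13) = √(-4563) = 39*I*√3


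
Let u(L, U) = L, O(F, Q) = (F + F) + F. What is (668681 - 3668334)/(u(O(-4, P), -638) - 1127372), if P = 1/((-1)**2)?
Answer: 2999653/1127384 ≈ 2.6607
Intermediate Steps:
P = 1 (P = 1/1 = 1)
O(F, Q) = 3*F (O(F, Q) = 2*F + F = 3*F)
(668681 - 3668334)/(u(O(-4, P), -638) - 1127372) = (668681 - 3668334)/(3*(-4) - 1127372) = -2999653/(-12 - 1127372) = -2999653/(-1127384) = -2999653*(-1/1127384) = 2999653/1127384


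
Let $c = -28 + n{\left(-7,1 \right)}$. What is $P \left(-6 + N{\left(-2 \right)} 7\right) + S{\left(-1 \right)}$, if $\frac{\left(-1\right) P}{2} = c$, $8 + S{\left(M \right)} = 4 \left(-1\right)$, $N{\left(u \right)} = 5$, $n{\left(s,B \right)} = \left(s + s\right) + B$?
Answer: $2366$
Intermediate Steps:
$n{\left(s,B \right)} = B + 2 s$ ($n{\left(s,B \right)} = 2 s + B = B + 2 s$)
$c = -41$ ($c = -28 + \left(1 + 2 \left(-7\right)\right) = -28 + \left(1 - 14\right) = -28 - 13 = -41$)
$S{\left(M \right)} = -12$ ($S{\left(M \right)} = -8 + 4 \left(-1\right) = -8 - 4 = -12$)
$P = 82$ ($P = \left(-2\right) \left(-41\right) = 82$)
$P \left(-6 + N{\left(-2 \right)} 7\right) + S{\left(-1 \right)} = 82 \left(-6 + 5 \cdot 7\right) - 12 = 82 \left(-6 + 35\right) - 12 = 82 \cdot 29 - 12 = 2378 - 12 = 2366$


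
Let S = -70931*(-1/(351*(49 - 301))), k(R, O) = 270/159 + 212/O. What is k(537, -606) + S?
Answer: 36956275/67640508 ≈ 0.54636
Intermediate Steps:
k(R, O) = 90/53 + 212/O (k(R, O) = 270*(1/159) + 212/O = 90/53 + 212/O)
S = -10133/12636 (S = -70931/((-351*(-252))) = -70931/88452 = -70931*1/88452 = -10133/12636 ≈ -0.80192)
k(537, -606) + S = (90/53 + 212/(-606)) - 10133/12636 = (90/53 + 212*(-1/606)) - 10133/12636 = (90/53 - 106/303) - 10133/12636 = 21652/16059 - 10133/12636 = 36956275/67640508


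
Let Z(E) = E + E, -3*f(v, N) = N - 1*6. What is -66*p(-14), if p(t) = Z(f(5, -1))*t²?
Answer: -60368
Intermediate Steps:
f(v, N) = 2 - N/3 (f(v, N) = -(N - 1*6)/3 = -(N - 6)/3 = -(-6 + N)/3 = 2 - N/3)
Z(E) = 2*E
p(t) = 14*t²/3 (p(t) = (2*(2 - ⅓*(-1)))*t² = (2*(2 + ⅓))*t² = (2*(7/3))*t² = 14*t²/3)
-66*p(-14) = -308*(-14)² = -308*196 = -66*2744/3 = -60368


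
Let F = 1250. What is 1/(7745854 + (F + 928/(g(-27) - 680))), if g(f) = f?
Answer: 707/5477201600 ≈ 1.2908e-7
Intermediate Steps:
1/(7745854 + (F + 928/(g(-27) - 680))) = 1/(7745854 + (1250 + 928/(-27 - 680))) = 1/(7745854 + (1250 + 928/(-707))) = 1/(7745854 + (1250 - 1/707*928)) = 1/(7745854 + (1250 - 928/707)) = 1/(7745854 + 882822/707) = 1/(5477201600/707) = 707/5477201600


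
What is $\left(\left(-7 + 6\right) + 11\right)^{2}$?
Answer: $100$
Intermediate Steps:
$\left(\left(-7 + 6\right) + 11\right)^{2} = \left(-1 + 11\right)^{2} = 10^{2} = 100$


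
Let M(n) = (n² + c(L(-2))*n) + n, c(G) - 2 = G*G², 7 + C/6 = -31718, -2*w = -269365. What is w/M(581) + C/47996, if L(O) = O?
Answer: -28618774165/8031074688 ≈ -3.5635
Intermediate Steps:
w = 269365/2 (w = -½*(-269365) = 269365/2 ≈ 1.3468e+5)
C = -190350 (C = -42 + 6*(-31718) = -42 - 190308 = -190350)
c(G) = 2 + G³ (c(G) = 2 + G*G² = 2 + G³)
M(n) = n² - 5*n (M(n) = (n² + (2 + (-2)³)*n) + n = (n² + (2 - 8)*n) + n = (n² - 6*n) + n = n² - 5*n)
w/M(581) + C/47996 = 269365/(2*((581*(-5 + 581)))) - 190350/47996 = 269365/(2*((581*576))) - 190350*1/47996 = (269365/2)/334656 - 95175/23998 = (269365/2)*(1/334656) - 95175/23998 = 269365/669312 - 95175/23998 = -28618774165/8031074688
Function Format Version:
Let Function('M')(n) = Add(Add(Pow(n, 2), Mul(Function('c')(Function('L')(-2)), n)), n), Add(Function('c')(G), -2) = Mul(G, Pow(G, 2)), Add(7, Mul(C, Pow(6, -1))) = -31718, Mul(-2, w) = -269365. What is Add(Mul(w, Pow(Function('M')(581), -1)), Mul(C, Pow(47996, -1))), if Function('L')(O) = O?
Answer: Rational(-28618774165, 8031074688) ≈ -3.5635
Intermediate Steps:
w = Rational(269365, 2) (w = Mul(Rational(-1, 2), -269365) = Rational(269365, 2) ≈ 1.3468e+5)
C = -190350 (C = Add(-42, Mul(6, -31718)) = Add(-42, -190308) = -190350)
Function('c')(G) = Add(2, Pow(G, 3)) (Function('c')(G) = Add(2, Mul(G, Pow(G, 2))) = Add(2, Pow(G, 3)))
Function('M')(n) = Add(Pow(n, 2), Mul(-5, n)) (Function('M')(n) = Add(Add(Pow(n, 2), Mul(Add(2, Pow(-2, 3)), n)), n) = Add(Add(Pow(n, 2), Mul(Add(2, -8), n)), n) = Add(Add(Pow(n, 2), Mul(-6, n)), n) = Add(Pow(n, 2), Mul(-5, n)))
Add(Mul(w, Pow(Function('M')(581), -1)), Mul(C, Pow(47996, -1))) = Add(Mul(Rational(269365, 2), Pow(Mul(581, Add(-5, 581)), -1)), Mul(-190350, Pow(47996, -1))) = Add(Mul(Rational(269365, 2), Pow(Mul(581, 576), -1)), Mul(-190350, Rational(1, 47996))) = Add(Mul(Rational(269365, 2), Pow(334656, -1)), Rational(-95175, 23998)) = Add(Mul(Rational(269365, 2), Rational(1, 334656)), Rational(-95175, 23998)) = Add(Rational(269365, 669312), Rational(-95175, 23998)) = Rational(-28618774165, 8031074688)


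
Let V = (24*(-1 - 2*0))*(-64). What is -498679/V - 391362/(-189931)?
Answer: -94113469117/291734016 ≈ -322.60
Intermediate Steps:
V = 1536 (V = (24*(-1 + 0))*(-64) = (24*(-1))*(-64) = -24*(-64) = 1536)
-498679/V - 391362/(-189931) = -498679/1536 - 391362/(-189931) = -498679*1/1536 - 391362*(-1/189931) = -498679/1536 + 391362/189931 = -94113469117/291734016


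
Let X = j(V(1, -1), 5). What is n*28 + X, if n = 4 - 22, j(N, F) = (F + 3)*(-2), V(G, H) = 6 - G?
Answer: -520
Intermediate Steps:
j(N, F) = -6 - 2*F (j(N, F) = (3 + F)*(-2) = -6 - 2*F)
X = -16 (X = -6 - 2*5 = -6 - 10 = -16)
n = -18
n*28 + X = -18*28 - 16 = -504 - 16 = -520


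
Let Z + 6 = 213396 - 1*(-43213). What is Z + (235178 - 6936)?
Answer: 484845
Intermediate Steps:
Z = 256603 (Z = -6 + (213396 - 1*(-43213)) = -6 + (213396 + 43213) = -6 + 256609 = 256603)
Z + (235178 - 6936) = 256603 + (235178 - 6936) = 256603 + 228242 = 484845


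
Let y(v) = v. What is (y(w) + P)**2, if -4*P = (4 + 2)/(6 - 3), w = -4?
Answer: 81/4 ≈ 20.250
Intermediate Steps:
P = -1/2 (P = -(4 + 2)/(4*(6 - 3)) = -3/(2*3) = -1/4*2 = -1/2 ≈ -0.50000)
(y(w) + P)**2 = (-4 - 1/2)**2 = (-9/2)**2 = 81/4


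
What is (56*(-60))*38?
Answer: -127680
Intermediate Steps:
(56*(-60))*38 = -3360*38 = -127680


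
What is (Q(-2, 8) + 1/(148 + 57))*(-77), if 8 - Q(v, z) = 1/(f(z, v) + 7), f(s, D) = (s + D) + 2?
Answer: -375914/615 ≈ -611.24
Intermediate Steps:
f(s, D) = 2 + D + s (f(s, D) = (D + s) + 2 = 2 + D + s)
Q(v, z) = 8 - 1/(9 + v + z) (Q(v, z) = 8 - 1/((2 + v + z) + 7) = 8 - 1/(9 + v + z))
(Q(-2, 8) + 1/(148 + 57))*(-77) = ((71 + 8*(-2) + 8*8)/(9 - 2 + 8) + 1/(148 + 57))*(-77) = ((71 - 16 + 64)/15 + 1/205)*(-77) = ((1/15)*119 + 1/205)*(-77) = (119/15 + 1/205)*(-77) = (4882/615)*(-77) = -375914/615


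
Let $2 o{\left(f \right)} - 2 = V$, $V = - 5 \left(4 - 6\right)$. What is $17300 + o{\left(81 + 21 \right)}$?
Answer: $17306$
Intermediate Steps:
$V = 10$ ($V = - 5 \left(4 - 6\right) = \left(-5\right) \left(-2\right) = 10$)
$o{\left(f \right)} = 6$ ($o{\left(f \right)} = 1 + \frac{1}{2} \cdot 10 = 1 + 5 = 6$)
$17300 + o{\left(81 + 21 \right)} = 17300 + 6 = 17306$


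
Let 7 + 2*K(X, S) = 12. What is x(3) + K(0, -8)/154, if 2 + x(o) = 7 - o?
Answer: 621/308 ≈ 2.0162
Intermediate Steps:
x(o) = 5 - o (x(o) = -2 + (7 - o) = 5 - o)
K(X, S) = 5/2 (K(X, S) = -7/2 + (1/2)*12 = -7/2 + 6 = 5/2)
x(3) + K(0, -8)/154 = (5 - 1*3) + (5/2)/154 = (5 - 3) + (5/2)*(1/154) = 2 + 5/308 = 621/308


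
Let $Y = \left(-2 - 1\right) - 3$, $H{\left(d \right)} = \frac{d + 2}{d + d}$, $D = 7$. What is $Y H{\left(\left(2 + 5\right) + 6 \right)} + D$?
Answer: $\frac{46}{13} \approx 3.5385$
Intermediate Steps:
$H{\left(d \right)} = \frac{2 + d}{2 d}$
$Y = -6$ ($Y = -3 - 3 = -6$)
$Y H{\left(\left(2 + 5\right) + 6 \right)} + D = - 6 \frac{2 + \left(\left(2 + 5\right) + 6\right)}{2 \left(\left(2 + 5\right) + 6\right)} + 7 = - 6 \frac{2 + \left(7 + 6\right)}{2 \left(7 + 6\right)} + 7 = - 6 \frac{2 + 13}{2 \cdot 13} + 7 = - 6 \cdot \frac{1}{2} \cdot \frac{1}{13} \cdot 15 + 7 = \left(-6\right) \frac{15}{26} + 7 = - \frac{45}{13} + 7 = \frac{46}{13}$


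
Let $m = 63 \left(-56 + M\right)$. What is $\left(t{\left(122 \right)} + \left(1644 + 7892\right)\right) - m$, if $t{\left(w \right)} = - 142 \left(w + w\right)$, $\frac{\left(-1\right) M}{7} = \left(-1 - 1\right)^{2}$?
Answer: $-19820$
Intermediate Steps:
$M = -28$ ($M = - 7 \left(-1 - 1\right)^{2} = - 7 \left(-2\right)^{2} = \left(-7\right) 4 = -28$)
$t{\left(w \right)} = - 284 w$ ($t{\left(w \right)} = - 142 \cdot 2 w = - 284 w$)
$m = -5292$ ($m = 63 \left(-56 - 28\right) = 63 \left(-84\right) = -5292$)
$\left(t{\left(122 \right)} + \left(1644 + 7892\right)\right) - m = \left(\left(-284\right) 122 + \left(1644 + 7892\right)\right) - -5292 = \left(-34648 + 9536\right) + 5292 = -25112 + 5292 = -19820$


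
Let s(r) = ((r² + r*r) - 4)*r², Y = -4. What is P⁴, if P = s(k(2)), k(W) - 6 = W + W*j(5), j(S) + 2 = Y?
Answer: 40282095616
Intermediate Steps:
j(S) = -6 (j(S) = -2 - 4 = -6)
k(W) = 6 - 5*W (k(W) = 6 + (W + W*(-6)) = 6 + (W - 6*W) = 6 - 5*W)
s(r) = r²*(-4 + 2*r²) (s(r) = ((r² + r²) - 4)*r² = (2*r² - 4)*r² = (-4 + 2*r²)*r² = r²*(-4 + 2*r²))
P = 448 (P = 2*(6 - 5*2)²*(-2 + (6 - 5*2)²) = 2*(6 - 10)²*(-2 + (6 - 10)²) = 2*(-4)²*(-2 + (-4)²) = 2*16*(-2 + 16) = 2*16*14 = 448)
P⁴ = 448⁴ = 40282095616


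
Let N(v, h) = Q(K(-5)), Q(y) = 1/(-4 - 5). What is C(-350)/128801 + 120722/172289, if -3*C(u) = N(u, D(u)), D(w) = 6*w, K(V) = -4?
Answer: 419826258983/599156878203 ≈ 0.70070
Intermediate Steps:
Q(y) = -⅑ (Q(y) = 1/(-9) = -⅑)
N(v, h) = -⅑
C(u) = 1/27 (C(u) = -⅓*(-⅑) = 1/27)
C(-350)/128801 + 120722/172289 = (1/27)/128801 + 120722/172289 = (1/27)*(1/128801) + 120722*(1/172289) = 1/3477627 + 120722/172289 = 419826258983/599156878203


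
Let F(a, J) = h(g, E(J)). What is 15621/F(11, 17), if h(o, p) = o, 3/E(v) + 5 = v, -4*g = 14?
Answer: -31242/7 ≈ -4463.1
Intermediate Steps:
g = -7/2 (g = -¼*14 = -7/2 ≈ -3.5000)
E(v) = 3/(-5 + v)
F(a, J) = -7/2
15621/F(11, 17) = 15621/(-7/2) = 15621*(-2/7) = -31242/7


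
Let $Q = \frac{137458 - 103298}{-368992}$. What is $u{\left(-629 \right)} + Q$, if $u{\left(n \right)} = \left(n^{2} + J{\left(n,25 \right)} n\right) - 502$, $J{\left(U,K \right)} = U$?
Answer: $\frac{18236966225}{23062} \approx 7.9078 \cdot 10^{5}$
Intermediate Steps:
$u{\left(n \right)} = -502 + 2 n^{2}$ ($u{\left(n \right)} = \left(n^{2} + n n\right) - 502 = \left(n^{2} + n^{2}\right) - 502 = 2 n^{2} - 502 = -502 + 2 n^{2}$)
$Q = - \frac{2135}{23062}$ ($Q = 34160 \left(- \frac{1}{368992}\right) = - \frac{2135}{23062} \approx -0.092577$)
$u{\left(-629 \right)} + Q = \left(-502 + 2 \left(-629\right)^{2}\right) - \frac{2135}{23062} = \left(-502 + 2 \cdot 395641\right) - \frac{2135}{23062} = \left(-502 + 791282\right) - \frac{2135}{23062} = 790780 - \frac{2135}{23062} = \frac{18236966225}{23062}$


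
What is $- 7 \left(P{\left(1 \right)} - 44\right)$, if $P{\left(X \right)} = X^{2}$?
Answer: $301$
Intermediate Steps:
$- 7 \left(P{\left(1 \right)} - 44\right) = - 7 \left(1^{2} - 44\right) = - 7 \left(1 - 44\right) = \left(-7\right) \left(-43\right) = 301$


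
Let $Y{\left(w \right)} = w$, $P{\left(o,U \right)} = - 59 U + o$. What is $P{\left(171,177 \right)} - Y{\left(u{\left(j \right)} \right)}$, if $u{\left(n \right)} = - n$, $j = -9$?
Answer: $-10281$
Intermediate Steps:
$P{\left(o,U \right)} = o - 59 U$
$P{\left(171,177 \right)} - Y{\left(u{\left(j \right)} \right)} = \left(171 - 10443\right) - \left(-1\right) \left(-9\right) = \left(171 - 10443\right) - 9 = -10272 - 9 = -10281$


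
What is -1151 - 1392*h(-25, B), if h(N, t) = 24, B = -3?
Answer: -34559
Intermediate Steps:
-1151 - 1392*h(-25, B) = -1151 - 1392*24 = -1151 - 33408 = -34559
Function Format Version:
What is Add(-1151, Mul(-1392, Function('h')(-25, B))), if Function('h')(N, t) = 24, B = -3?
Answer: -34559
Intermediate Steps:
Add(-1151, Mul(-1392, Function('h')(-25, B))) = Add(-1151, Mul(-1392, 24)) = Add(-1151, -33408) = -34559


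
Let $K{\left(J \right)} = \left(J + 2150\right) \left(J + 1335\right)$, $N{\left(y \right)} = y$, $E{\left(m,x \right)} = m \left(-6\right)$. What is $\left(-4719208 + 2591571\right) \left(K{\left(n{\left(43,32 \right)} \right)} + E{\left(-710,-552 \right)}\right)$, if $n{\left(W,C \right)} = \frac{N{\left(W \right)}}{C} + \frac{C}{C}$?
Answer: $- \frac{6280503288685005}{1024} \approx -6.1333 \cdot 10^{12}$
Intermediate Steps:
$E{\left(m,x \right)} = - 6 m$
$n{\left(W,C \right)} = 1 + \frac{W}{C}$ ($n{\left(W,C \right)} = \frac{W}{C} + \frac{C}{C} = \frac{W}{C} + 1 = 1 + \frac{W}{C}$)
$K{\left(J \right)} = \left(1335 + J\right) \left(2150 + J\right)$ ($K{\left(J \right)} = \left(2150 + J\right) \left(1335 + J\right) = \left(1335 + J\right) \left(2150 + J\right)$)
$\left(-4719208 + 2591571\right) \left(K{\left(n{\left(43,32 \right)} \right)} + E{\left(-710,-552 \right)}\right) = \left(-4719208 + 2591571\right) \left(\left(2870250 + \left(\frac{32 + 43}{32}\right)^{2} + 3485 \frac{32 + 43}{32}\right) - -4260\right) = - 2127637 \left(\left(2870250 + \left(\frac{1}{32} \cdot 75\right)^{2} + 3485 \cdot \frac{1}{32} \cdot 75\right) + 4260\right) = - 2127637 \left(\left(2870250 + \left(\frac{75}{32}\right)^{2} + 3485 \cdot \frac{75}{32}\right) + 4260\right) = - 2127637 \left(\left(2870250 + \frac{5625}{1024} + \frac{261375}{32}\right) + 4260\right) = - 2127637 \left(\frac{2947505625}{1024} + 4260\right) = \left(-2127637\right) \frac{2951867865}{1024} = - \frac{6280503288685005}{1024}$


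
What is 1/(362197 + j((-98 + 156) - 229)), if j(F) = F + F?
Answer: 1/361855 ≈ 2.7635e-6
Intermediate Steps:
j(F) = 2*F
1/(362197 + j((-98 + 156) - 229)) = 1/(362197 + 2*((-98 + 156) - 229)) = 1/(362197 + 2*(58 - 229)) = 1/(362197 + 2*(-171)) = 1/(362197 - 342) = 1/361855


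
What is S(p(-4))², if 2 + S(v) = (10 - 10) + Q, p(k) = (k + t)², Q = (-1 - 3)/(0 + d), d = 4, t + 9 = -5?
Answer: 9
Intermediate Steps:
t = -14 (t = -9 - 5 = -14)
Q = -1 (Q = (-1 - 3)/(0 + 4) = -4/4 = -4*¼ = -1)
p(k) = (-14 + k)² (p(k) = (k - 14)² = (-14 + k)²)
S(v) = -3 (S(v) = -2 + ((10 - 10) - 1) = -2 + (0 - 1) = -2 - 1 = -3)
S(p(-4))² = (-3)² = 9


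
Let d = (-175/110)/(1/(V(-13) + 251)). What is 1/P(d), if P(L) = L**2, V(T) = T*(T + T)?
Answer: 484/424978225 ≈ 1.1389e-6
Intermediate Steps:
V(T) = 2*T**2 (V(T) = T*(2*T) = 2*T**2)
d = -20615/22 (d = (-175/110)/(1/(2*(-13)**2 + 251)) = (-175*1/110)/(1/(2*169 + 251)) = -35/(22*(1/(338 + 251))) = -35/(22*(1/589)) = -35/(22*1/589) = -35/22*589 = -20615/22 ≈ -937.04)
1/P(d) = 1/((-20615/22)**2) = 1/(424978225/484) = 484/424978225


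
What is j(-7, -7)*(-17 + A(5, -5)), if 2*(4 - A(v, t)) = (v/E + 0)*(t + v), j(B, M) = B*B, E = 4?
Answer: -637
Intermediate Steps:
j(B, M) = B²
A(v, t) = 4 - v*(t + v)/8 (A(v, t) = 4 - (v/4 + 0)*(t + v)/2 = 4 - v/4*(t + v)/2 = 4 - v*(t + v)/8)
j(-7, -7)*(-17 + A(5, -5)) = (-7)²*(-17 + (4 - ⅛*5² - ⅛*(-5)*5)) = 49*(-17 + (4 - ⅛*25 + 25/8)) = 49*(-17 + (4 - 25/8 + 25/8)) = 49*(-17 + 4) = 49*(-13) = -637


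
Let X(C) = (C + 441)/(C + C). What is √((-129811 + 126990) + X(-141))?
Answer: I*√6233939/47 ≈ 53.123*I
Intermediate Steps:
X(C) = (441 + C)/(2*C) (X(C) = (441 + C)/((2*C)) = (441 + C)*(1/(2*C)) = (441 + C)/(2*C))
√((-129811 + 126990) + X(-141)) = √((-129811 + 126990) + (½)*(441 - 141)/(-141)) = √(-2821 + (½)*(-1/141)*300) = √(-2821 - 50/47) = √(-132637/47) = I*√6233939/47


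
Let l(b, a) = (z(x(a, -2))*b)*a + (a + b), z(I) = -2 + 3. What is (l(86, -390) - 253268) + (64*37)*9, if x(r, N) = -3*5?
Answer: -265800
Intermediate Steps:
x(r, N) = -15
z(I) = 1
l(b, a) = a + b + a*b (l(b, a) = (1*b)*a + (a + b) = b*a + (a + b) = a*b + (a + b) = a + b + a*b)
(l(86, -390) - 253268) + (64*37)*9 = ((-390 + 86 - 390*86) - 253268) + (64*37)*9 = ((-390 + 86 - 33540) - 253268) + 2368*9 = (-33844 - 253268) + 21312 = -287112 + 21312 = -265800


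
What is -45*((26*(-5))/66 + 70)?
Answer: -33675/11 ≈ -3061.4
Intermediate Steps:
-45*((26*(-5))/66 + 70) = -45*(-130*1/66 + 70) = -45*(-65/33 + 70) = -45*2245/33 = -33675/11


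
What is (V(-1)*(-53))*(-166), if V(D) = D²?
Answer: 8798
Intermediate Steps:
(V(-1)*(-53))*(-166) = ((-1)²*(-53))*(-166) = (1*(-53))*(-166) = -53*(-166) = 8798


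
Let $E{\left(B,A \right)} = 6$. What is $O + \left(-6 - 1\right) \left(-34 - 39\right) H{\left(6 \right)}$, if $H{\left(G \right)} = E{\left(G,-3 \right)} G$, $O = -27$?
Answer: $18369$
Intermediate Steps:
$H{\left(G \right)} = 6 G$
$O + \left(-6 - 1\right) \left(-34 - 39\right) H{\left(6 \right)} = -27 + \left(-6 - 1\right) \left(-34 - 39\right) 6 \cdot 6 = -27 + \left(-7\right) \left(-73\right) 36 = -27 + 511 \cdot 36 = -27 + 18396 = 18369$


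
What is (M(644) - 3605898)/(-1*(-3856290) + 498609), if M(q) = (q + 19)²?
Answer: -1055443/1451633 ≈ -0.72707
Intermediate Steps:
M(q) = (19 + q)²
(M(644) - 3605898)/(-1*(-3856290) + 498609) = ((19 + 644)² - 3605898)/(-1*(-3856290) + 498609) = (663² - 3605898)/(3856290 + 498609) = (439569 - 3605898)/4354899 = -3166329*1/4354899 = -1055443/1451633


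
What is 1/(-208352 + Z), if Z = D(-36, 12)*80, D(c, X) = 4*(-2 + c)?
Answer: -1/220512 ≈ -4.5349e-6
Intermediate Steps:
D(c, X) = -8 + 4*c
Z = -12160 (Z = (-8 + 4*(-36))*80 = (-8 - 144)*80 = -152*80 = -12160)
1/(-208352 + Z) = 1/(-208352 - 12160) = 1/(-220512) = -1/220512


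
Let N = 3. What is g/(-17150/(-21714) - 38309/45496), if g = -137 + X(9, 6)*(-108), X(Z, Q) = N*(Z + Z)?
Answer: 814696872/7127 ≈ 1.1431e+5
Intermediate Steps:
X(Z, Q) = 6*Z (X(Z, Q) = 3*(Z + Z) = 3*(2*Z) = 6*Z)
g = -5969 (g = -137 + (6*9)*(-108) = -137 + 54*(-108) = -137 - 5832 = -5969)
g/(-17150/(-21714) - 38309/45496) = -5969/(-17150/(-21714) - 38309/45496) = -5969/(-17150*(-1/21714) - 38309*1/45496) = -5969/(1225/1551 - 38309/45496) = -5969/(-7127/136488) = -5969*(-136488/7127) = 814696872/7127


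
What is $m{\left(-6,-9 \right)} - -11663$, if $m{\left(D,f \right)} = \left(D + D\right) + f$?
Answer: $11642$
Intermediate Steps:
$m{\left(D,f \right)} = f + 2 D$ ($m{\left(D,f \right)} = 2 D + f = f + 2 D$)
$m{\left(-6,-9 \right)} - -11663 = \left(-9 + 2 \left(-6\right)\right) - -11663 = \left(-9 - 12\right) + 11663 = -21 + 11663 = 11642$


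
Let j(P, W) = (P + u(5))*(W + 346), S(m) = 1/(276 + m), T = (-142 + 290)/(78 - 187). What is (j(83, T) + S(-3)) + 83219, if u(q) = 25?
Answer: 3583943836/29757 ≈ 1.2044e+5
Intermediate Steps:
T = -148/109 (T = 148/(-109) = 148*(-1/109) = -148/109 ≈ -1.3578)
j(P, W) = (25 + P)*(346 + W) (j(P, W) = (P + 25)*(W + 346) = (25 + P)*(346 + W))
(j(83, T) + S(-3)) + 83219 = ((8650 + 25*(-148/109) + 346*83 + 83*(-148/109)) + 1/(276 - 3)) + 83219 = ((8650 - 3700/109 + 28718 - 12284/109) + 1/273) + 83219 = (4057128/109 + 1/273) + 83219 = 1107596053/29757 + 83219 = 3583943836/29757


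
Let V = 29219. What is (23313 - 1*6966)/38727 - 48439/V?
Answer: -466084720/377188071 ≈ -1.2357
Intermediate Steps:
(23313 - 1*6966)/38727 - 48439/V = (23313 - 1*6966)/38727 - 48439/29219 = (23313 - 6966)*(1/38727) - 48439*1/29219 = 16347*(1/38727) - 48439/29219 = 5449/12909 - 48439/29219 = -466084720/377188071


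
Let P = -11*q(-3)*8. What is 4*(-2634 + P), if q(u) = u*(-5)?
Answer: -15816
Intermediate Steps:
q(u) = -5*u
P = -1320 (P = -(-55)*(-3)*8 = -11*15*8 = -165*8 = -1320)
4*(-2634 + P) = 4*(-2634 - 1320) = 4*(-3954) = -15816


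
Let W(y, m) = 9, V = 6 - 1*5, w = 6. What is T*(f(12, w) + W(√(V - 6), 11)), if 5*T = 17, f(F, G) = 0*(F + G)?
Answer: 153/5 ≈ 30.600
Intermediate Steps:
V = 1 (V = 6 - 5 = 1)
f(F, G) = 0
T = 17/5 (T = (⅕)*17 = 17/5 ≈ 3.4000)
T*(f(12, w) + W(√(V - 6), 11)) = 17*(0 + 9)/5 = (17/5)*9 = 153/5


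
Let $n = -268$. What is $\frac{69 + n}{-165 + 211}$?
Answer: $- \frac{199}{46} \approx -4.3261$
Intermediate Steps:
$\frac{69 + n}{-165 + 211} = \frac{69 - 268}{-165 + 211} = - \frac{199}{46}$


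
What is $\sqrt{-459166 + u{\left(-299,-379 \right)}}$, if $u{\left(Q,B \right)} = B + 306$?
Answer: $i \sqrt{459239} \approx 677.67 i$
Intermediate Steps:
$u{\left(Q,B \right)} = 306 + B$
$\sqrt{-459166 + u{\left(-299,-379 \right)}} = \sqrt{-459166 + \left(306 - 379\right)} = \sqrt{-459166 - 73} = \sqrt{-459239} = i \sqrt{459239}$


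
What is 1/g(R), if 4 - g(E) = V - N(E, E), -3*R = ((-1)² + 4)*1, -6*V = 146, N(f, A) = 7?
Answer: 3/106 ≈ 0.028302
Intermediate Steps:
V = -73/3 (V = -⅙*146 = -73/3 ≈ -24.333)
R = -5/3 (R = -((-1)² + 4)/3 = -(1 + 4)/3 = -5/3 ≈ -1.6667)
g(E) = 106/3 (g(E) = 4 - (-73/3 - 1*7) = 4 - (-73/3 - 7) = 4 - 1*(-94/3) = 4 + 94/3 = 106/3)
1/g(R) = 1/(106/3) = 3/106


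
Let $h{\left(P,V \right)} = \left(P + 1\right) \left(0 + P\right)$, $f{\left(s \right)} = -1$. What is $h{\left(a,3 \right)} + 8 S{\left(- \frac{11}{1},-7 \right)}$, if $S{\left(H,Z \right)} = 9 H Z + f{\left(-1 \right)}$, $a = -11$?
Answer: $5646$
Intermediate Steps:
$h{\left(P,V \right)} = P \left(1 + P\right)$ ($h{\left(P,V \right)} = \left(1 + P\right) P = P \left(1 + P\right)$)
$S{\left(H,Z \right)} = -1 + 9 H Z$ ($S{\left(H,Z \right)} = 9 H Z - 1 = -1 + 9 H Z$)
$h{\left(a,3 \right)} + 8 S{\left(- \frac{11}{1},-7 \right)} = - 11 \left(1 - 11\right) + 8 \left(-1 + 9 \left(- \frac{11}{1}\right) \left(-7\right)\right) = \left(-11\right) \left(-10\right) + 8 \left(-1 + 9 \left(\left(-11\right) 1\right) \left(-7\right)\right) = 110 + 8 \left(-1 + 9 \left(-11\right) \left(-7\right)\right) = 110 + 8 \left(-1 + 693\right) = 110 + 8 \cdot 692 = 110 + 5536 = 5646$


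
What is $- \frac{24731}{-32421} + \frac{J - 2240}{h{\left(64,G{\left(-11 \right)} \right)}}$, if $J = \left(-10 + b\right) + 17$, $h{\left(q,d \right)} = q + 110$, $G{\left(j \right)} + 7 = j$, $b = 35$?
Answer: $- \frac{3719898}{313403} \approx -11.869$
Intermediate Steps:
$G{\left(j \right)} = -7 + j$
$h{\left(q,d \right)} = 110 + q$
$J = 42$ ($J = \left(-10 + 35\right) + 17 = 25 + 17 = 42$)
$- \frac{24731}{-32421} + \frac{J - 2240}{h{\left(64,G{\left(-11 \right)} \right)}} = - \frac{24731}{-32421} + \frac{42 - 2240}{110 + 64} = \left(-24731\right) \left(- \frac{1}{32421}\right) + \frac{42 - 2240}{174} = \frac{24731}{32421} - \frac{1099}{87} = - \frac{3719898}{313403}$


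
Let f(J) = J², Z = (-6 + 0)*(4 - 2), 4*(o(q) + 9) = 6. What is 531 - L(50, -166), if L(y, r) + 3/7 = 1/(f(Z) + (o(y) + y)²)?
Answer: 29019692/54607 ≈ 531.43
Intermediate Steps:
o(q) = -15/2 (o(q) = -9 + (¼)*6 = -9 + 3/2 = -15/2)
Z = -12 (Z = -6*2 = -12)
L(y, r) = -3/7 + 1/(144 + (-15/2 + y)²) (L(y, r) = -3/7 + 1/((-12)² + (-15/2 + y)²) = -3/7 + 1/(144 + (-15/2 + y)²))
531 - L(50, -166) = 531 - (-2375 - 12*50² + 180*50)/(7*(801 - 60*50 + 4*50²)) = 531 - (-2375 - 12*2500 + 9000)/(7*(801 - 3000 + 4*2500)) = 531 - (-2375 - 30000 + 9000)/(7*(801 - 3000 + 10000)) = 531 - (-23375)/(7*7801) = 531 - 1*(-23375/54607) = 531 + 23375/54607 = 29019692/54607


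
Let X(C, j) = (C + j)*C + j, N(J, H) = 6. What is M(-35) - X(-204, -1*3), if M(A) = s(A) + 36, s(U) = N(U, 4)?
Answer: -42183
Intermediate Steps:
s(U) = 6
X(C, j) = j + C*(C + j) (X(C, j) = C*(C + j) + j = j + C*(C + j))
M(A) = 42 (M(A) = 6 + 36 = 42)
M(-35) - X(-204, -1*3) = 42 - (-1*3 + (-204)² - (-204)*3) = 42 - (-3 + 41616 - 204*(-3)) = 42 - (-3 + 41616 + 612) = 42 - 1*42225 = 42 - 42225 = -42183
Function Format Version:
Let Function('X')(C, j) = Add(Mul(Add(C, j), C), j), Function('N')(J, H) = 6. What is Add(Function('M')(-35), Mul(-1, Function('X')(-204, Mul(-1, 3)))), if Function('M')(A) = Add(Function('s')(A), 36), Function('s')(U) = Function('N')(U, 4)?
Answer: -42183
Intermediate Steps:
Function('s')(U) = 6
Function('X')(C, j) = Add(j, Mul(C, Add(C, j))) (Function('X')(C, j) = Add(Mul(C, Add(C, j)), j) = Add(j, Mul(C, Add(C, j))))
Function('M')(A) = 42 (Function('M')(A) = Add(6, 36) = 42)
Add(Function('M')(-35), Mul(-1, Function('X')(-204, Mul(-1, 3)))) = Add(42, Mul(-1, Add(Mul(-1, 3), Pow(-204, 2), Mul(-204, Mul(-1, 3))))) = Add(42, Mul(-1, Add(-3, 41616, Mul(-204, -3)))) = Add(42, Mul(-1, Add(-3, 41616, 612))) = Add(42, Mul(-1, 42225)) = Add(42, -42225) = -42183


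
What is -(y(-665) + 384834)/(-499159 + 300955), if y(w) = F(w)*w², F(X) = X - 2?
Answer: -294579241/198204 ≈ -1486.2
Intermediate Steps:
F(X) = -2 + X
y(w) = w²*(-2 + w) (y(w) = (-2 + w)*w² = w²*(-2 + w))
-(y(-665) + 384834)/(-499159 + 300955) = -((-665)²*(-2 - 665) + 384834)/(-499159 + 300955) = -(442225*(-667) + 384834)/(-198204) = -(-294964075 + 384834)*(-1)/198204 = -(-294579241)*(-1)/198204 = -1*294579241/198204 = -294579241/198204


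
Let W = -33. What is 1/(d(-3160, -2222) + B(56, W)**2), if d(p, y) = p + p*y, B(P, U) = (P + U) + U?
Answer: 1/7018460 ≈ 1.4248e-7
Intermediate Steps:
B(P, U) = P + 2*U
1/(d(-3160, -2222) + B(56, W)**2) = 1/(-3160*(1 - 2222) + (56 + 2*(-33))**2) = 1/(-3160*(-2221) + (56 - 66)**2) = 1/(7018360 + (-10)**2) = 1/(7018360 + 100) = 1/7018460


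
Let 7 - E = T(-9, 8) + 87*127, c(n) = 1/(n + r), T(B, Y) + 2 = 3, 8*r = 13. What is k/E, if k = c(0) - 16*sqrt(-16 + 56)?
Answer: -8/143559 + 32*sqrt(10)/11043 ≈ 0.0091078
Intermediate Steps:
r = 13/8 (r = (1/8)*13 = 13/8 ≈ 1.6250)
T(B, Y) = 1 (T(B, Y) = -2 + 3 = 1)
c(n) = 1/(13/8 + n) (c(n) = 1/(n + 13/8) = 1/(13/8 + n))
E = -11043 (E = 7 - (1 + 87*127) = 7 - (1 + 11049) = 7 - 1*11050 = 7 - 11050 = -11043)
k = 8/13 - 32*sqrt(10) (k = 8/(13 + 8*0) - 16*sqrt(-16 + 56) = 8/(13 + 0) - 32*sqrt(10) = 8/13 - 32*sqrt(10) ≈ -100.58)
k/E = (8/13 - 32*sqrt(10))/(-11043) = (8/13 - 32*sqrt(10))*(-1/11043) = -8/143559 + 32*sqrt(10)/11043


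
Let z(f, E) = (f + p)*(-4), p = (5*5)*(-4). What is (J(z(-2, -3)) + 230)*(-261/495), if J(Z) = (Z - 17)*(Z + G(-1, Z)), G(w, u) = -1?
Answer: -4621643/55 ≈ -84030.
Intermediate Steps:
p = -100 (p = 25*(-4) = -100)
z(f, E) = 400 - 4*f (z(f, E) = (f - 100)*(-4) = (-100 + f)*(-4) = 400 - 4*f)
J(Z) = (-1 + Z)*(-17 + Z) (J(Z) = (Z - 17)*(Z - 1) = (-17 + Z)*(-1 + Z) = (-1 + Z)*(-17 + Z))
(J(z(-2, -3)) + 230)*(-261/495) = ((17 + (400 - 4*(-2))**2 - 18*(400 - 4*(-2))) + 230)*(-261/495) = ((17 + (400 + 8)**2 - 18*(400 + 8)) + 230)*(-261*1/495) = ((17 + 408**2 - 18*408) + 230)*(-29/55) = ((17 + 166464 - 7344) + 230)*(-29/55) = (159137 + 230)*(-29/55) = 159367*(-29/55) = -4621643/55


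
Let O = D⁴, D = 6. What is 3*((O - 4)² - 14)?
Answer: 5007750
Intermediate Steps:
O = 1296 (O = 6⁴ = 1296)
3*((O - 4)² - 14) = 3*((1296 - 4)² - 14) = 3*(1292² - 14) = 3*(1669264 - 14) = 3*1669250 = 5007750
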